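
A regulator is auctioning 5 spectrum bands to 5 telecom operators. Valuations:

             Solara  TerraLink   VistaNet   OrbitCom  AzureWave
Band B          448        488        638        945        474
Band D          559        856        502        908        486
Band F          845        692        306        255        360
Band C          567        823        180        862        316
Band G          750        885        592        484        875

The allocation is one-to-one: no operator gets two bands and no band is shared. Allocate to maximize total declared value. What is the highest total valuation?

Optimal: Solara→Band F ($845M), TerraLink→Band C ($823M), VistaNet→Band B ($638M), OrbitCom→Band D ($908M), AzureWave→Band G ($875M) — total 845+823+638+908+875 = $4089M.
Row-greedy (each operator in turn takes its best remaining band) gives $3592M, worse by 497.

Max total: $4089M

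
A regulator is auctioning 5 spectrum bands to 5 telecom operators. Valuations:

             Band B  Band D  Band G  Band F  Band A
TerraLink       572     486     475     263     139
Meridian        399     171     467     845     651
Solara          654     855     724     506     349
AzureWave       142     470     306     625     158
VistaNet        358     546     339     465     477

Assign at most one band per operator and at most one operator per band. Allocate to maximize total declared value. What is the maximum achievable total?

Maximum total: $3118M

Optimal: TerraLink→Band B ($572M), Meridian→Band A ($651M), Solara→Band G ($724M), AzureWave→Band F ($625M), VistaNet→Band D ($546M) — total 572+651+724+625+546 = $3118M.
Column-greedy (each band in turn goes to its best remaining operator) gives $2678M, worse by 440.
Next-best assignment: TerraLink→Band B, Meridian→Band F, Solara→Band G, AzureWave→Band D, VistaNet→Band A = $3088M.
Every other assignment is strictly worse.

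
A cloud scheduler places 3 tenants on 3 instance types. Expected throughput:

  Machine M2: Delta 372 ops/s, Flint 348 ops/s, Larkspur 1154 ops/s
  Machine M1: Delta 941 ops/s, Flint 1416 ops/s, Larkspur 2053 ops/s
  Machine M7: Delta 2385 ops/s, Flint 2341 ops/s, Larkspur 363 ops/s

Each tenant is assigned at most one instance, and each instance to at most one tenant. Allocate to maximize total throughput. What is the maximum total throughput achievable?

Optimal: Delta→Machine M7 (2385 ops/s), Flint→Machine M1 (1416 ops/s), Larkspur→Machine M2 (1154 ops/s) — total 2385+1416+1154 = 4955 ops/s.
Max-entry greedy (repeatedly take the single best remaining cell) gives 4786 ops/s, worse by 169.
Every other assignment is strictly worse.

Max total: 4955 ops/s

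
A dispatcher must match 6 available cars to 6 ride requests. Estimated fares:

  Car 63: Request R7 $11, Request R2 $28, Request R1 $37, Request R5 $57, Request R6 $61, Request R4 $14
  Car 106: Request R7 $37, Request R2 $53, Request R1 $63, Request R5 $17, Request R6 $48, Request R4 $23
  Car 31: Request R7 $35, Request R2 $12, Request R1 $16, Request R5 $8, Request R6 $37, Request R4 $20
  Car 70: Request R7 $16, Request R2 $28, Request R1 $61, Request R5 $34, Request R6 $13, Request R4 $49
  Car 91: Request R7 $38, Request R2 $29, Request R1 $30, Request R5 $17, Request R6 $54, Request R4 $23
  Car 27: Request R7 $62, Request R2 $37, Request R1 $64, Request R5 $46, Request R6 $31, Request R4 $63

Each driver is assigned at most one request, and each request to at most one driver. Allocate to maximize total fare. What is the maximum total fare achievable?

Max total: $323

Optimal: Car 63→Request R5 ($57), Car 106→Request R2 ($53), Car 31→Request R7 ($35), Car 70→Request R1 ($61), Car 91→Request R6 ($54), Car 27→Request R4 ($63) — total 57+53+35+61+54+63 = $323.
Max-entry greedy (repeatedly take the single best remaining cell) gives $273, worse by 50.
Next-best assignment: Car 63→Request R5, Car 106→Request R2, Car 31→Request R7, Car 70→Request R4, Car 91→Request R6, Car 27→Request R1 = $312.
No other one-to-one assignment exceeds $323.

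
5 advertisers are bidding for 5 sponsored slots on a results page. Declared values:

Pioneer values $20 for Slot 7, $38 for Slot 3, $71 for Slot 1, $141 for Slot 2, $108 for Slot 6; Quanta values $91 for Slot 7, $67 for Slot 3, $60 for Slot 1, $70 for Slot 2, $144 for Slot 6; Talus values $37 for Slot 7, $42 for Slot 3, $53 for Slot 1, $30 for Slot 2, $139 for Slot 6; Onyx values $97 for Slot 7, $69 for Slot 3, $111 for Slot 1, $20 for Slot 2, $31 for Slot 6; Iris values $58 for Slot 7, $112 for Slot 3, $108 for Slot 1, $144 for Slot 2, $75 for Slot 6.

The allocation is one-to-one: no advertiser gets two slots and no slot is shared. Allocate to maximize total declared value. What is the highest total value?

Max total: $594

This is the linear assignment problem.
Optimal: Pioneer→Slot 2 ($141), Quanta→Slot 7 ($91), Talus→Slot 6 ($139), Onyx→Slot 1 ($111), Iris→Slot 3 ($112) — total 141+91+139+111+112 = $594.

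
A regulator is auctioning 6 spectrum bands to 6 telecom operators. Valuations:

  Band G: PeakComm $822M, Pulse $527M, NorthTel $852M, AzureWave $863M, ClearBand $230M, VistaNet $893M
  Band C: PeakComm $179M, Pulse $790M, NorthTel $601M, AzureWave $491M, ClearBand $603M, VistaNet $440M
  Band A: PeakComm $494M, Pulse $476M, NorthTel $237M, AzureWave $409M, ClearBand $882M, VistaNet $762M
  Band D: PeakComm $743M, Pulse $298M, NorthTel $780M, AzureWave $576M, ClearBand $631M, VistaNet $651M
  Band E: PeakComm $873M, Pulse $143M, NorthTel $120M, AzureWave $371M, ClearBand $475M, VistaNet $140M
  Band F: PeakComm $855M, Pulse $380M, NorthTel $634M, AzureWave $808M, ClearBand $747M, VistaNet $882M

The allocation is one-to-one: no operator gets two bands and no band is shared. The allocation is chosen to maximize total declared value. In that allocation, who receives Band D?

NorthTel receives Band D.

Optimal: PeakComm→Band E ($873M), Pulse→Band C ($790M), NorthTel→Band D ($780M), AzureWave→Band G ($863M), ClearBand→Band A ($882M), VistaNet→Band F ($882M) — total 873+790+780+863+882+882 = $5070M.
Max-entry greedy (repeatedly take the single best remaining cell) gives $5026M, worse by 44.
Next-best assignment: PeakComm→Band E, Pulse→Band C, NorthTel→Band D, AzureWave→Band F, ClearBand→Band A, VistaNet→Band G = $5026M.
Every other assignment is strictly worse.
NorthTel's own top band is Band G ($852M), but forcing NorthTel→Band G and reassigning the rest optimally gives only $4856M — worse by 214.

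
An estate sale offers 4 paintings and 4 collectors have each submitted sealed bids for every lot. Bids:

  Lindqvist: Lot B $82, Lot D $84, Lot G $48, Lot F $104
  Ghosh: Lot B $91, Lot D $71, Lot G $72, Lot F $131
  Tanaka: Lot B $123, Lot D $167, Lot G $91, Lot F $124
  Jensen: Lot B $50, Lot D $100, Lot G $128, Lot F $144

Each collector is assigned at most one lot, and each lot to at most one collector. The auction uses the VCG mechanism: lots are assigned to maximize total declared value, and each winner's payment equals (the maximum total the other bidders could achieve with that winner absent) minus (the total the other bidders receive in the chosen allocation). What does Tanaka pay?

Tanaka pays $2.

Efficient allocation: Lindqvist→Lot B ($82), Ghosh→Lot F ($131), Tanaka→Lot D ($167), Jensen→Lot G ($128); total welfare W = $508.
Tanaka receives Lot D at value $167, so the others get W − 167 = $341.
Without Tanaka: best allocation of the remaining 3 bidders over all 4 lots is Lindqvist→Lot D ($84), Ghosh→Lot F ($131), Jensen→Lot G ($128), total $343.
VCG payment = (others' best without Tanaka) − (others' welfare with Tanaka) = 343 − 341 = $2.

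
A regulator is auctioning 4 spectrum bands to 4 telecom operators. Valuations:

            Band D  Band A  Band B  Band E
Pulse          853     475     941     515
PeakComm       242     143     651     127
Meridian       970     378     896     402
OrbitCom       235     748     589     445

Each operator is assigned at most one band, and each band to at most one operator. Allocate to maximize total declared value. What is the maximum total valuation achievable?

Maximum total: $2884M

Optimal: Pulse→Band E ($515M), PeakComm→Band B ($651M), Meridian→Band D ($970M), OrbitCom→Band A ($748M) — total 515+651+970+748 = $2884M.
Row-greedy (each operator in turn takes its best remaining band) gives $2333M, worse by 551.
Next-best assignment: Pulse→Band B, PeakComm→Band E, Meridian→Band D, OrbitCom→Band A = $2786M.
Swapping PeakComm↔Meridian (PeakComm→Band D $242M, Meridian→Band B $896M) loses 483.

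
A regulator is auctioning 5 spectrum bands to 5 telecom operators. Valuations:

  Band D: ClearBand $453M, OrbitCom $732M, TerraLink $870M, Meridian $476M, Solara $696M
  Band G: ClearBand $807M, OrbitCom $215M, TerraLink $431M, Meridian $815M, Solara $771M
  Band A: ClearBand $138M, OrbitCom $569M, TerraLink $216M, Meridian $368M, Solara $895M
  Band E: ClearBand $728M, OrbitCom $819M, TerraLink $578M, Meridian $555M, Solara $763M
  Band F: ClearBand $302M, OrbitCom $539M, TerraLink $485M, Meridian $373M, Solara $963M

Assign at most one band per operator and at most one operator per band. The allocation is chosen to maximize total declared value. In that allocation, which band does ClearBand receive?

ClearBand receives Band E.

Optimal: ClearBand→Band E ($728M), OrbitCom→Band A ($569M), TerraLink→Band D ($870M), Meridian→Band G ($815M), Solara→Band F ($963M) — total 728+569+870+815+963 = $3945M.
Column-greedy (each band in turn goes to its best remaining operator) gives $3701M, worse by 244.
Swapping OrbitCom↔ClearBand (OrbitCom→Band E $819M, ClearBand→Band A $138M) loses 340.
Checked against all permutations: $3945M is optimal.
ClearBand's own top band is Band G ($807M), but forcing ClearBand→Band G and reassigning the rest optimally gives only $3827M — worse by 118.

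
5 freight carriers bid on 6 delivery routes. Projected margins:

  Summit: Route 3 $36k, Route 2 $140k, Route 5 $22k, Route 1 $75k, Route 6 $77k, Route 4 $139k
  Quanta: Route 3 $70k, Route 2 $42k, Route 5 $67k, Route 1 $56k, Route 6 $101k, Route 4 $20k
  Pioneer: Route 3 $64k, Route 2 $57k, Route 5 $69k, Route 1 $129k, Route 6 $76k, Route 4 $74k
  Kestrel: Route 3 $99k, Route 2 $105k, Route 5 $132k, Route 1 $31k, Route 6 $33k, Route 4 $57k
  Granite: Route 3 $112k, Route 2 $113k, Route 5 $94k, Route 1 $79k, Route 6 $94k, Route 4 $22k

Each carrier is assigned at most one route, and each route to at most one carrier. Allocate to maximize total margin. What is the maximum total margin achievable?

Max total: $614k

Treat this as an assignment problem: match each carrier to one route.
Optimal: Summit→Route 2 ($140k), Quanta→Route 6 ($101k), Pioneer→Route 1 ($129k), Kestrel→Route 5 ($132k), Granite→Route 3 ($112k) — total 140+101+129+132+112 = $614k.
Swapping Granite↔Kestrel (Granite→Route 5 $94k, Kestrel→Route 3 $99k) loses 51.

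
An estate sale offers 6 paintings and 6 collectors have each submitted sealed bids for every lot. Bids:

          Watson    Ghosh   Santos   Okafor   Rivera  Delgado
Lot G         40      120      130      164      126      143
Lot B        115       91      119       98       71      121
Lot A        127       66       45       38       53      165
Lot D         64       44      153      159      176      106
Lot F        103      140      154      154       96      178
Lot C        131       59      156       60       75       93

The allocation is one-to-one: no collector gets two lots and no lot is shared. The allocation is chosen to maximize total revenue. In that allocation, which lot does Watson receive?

Watson receives Lot B.

Optimal: Watson→Lot B ($115), Ghosh→Lot F ($140), Santos→Lot C ($156), Okafor→Lot G ($164), Rivera→Lot D ($176), Delgado→Lot A ($165) — total 115+140+156+164+176+165 = $916.
Column-greedy (each lot in turn goes to its best remaining collector) gives $801, worse by 115.
Checked against all permutations: $916 is optimal.
Watson's own top lot is Lot C ($131), but forcing Watson→Lot C and reassigning the rest optimally gives only $895 — worse by 21.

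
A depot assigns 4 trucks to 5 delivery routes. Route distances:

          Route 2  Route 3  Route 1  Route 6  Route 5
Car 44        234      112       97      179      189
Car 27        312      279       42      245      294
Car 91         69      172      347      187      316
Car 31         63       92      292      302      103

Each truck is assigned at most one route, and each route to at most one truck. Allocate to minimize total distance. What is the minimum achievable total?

This is the linear assignment problem.
Optimal: Car 44→Route 3 (112 km), Car 27→Route 1 (42 km), Car 91→Route 2 (69 km), Car 31→Route 5 (103 km) — total 112+42+69+103 = 326 km.
Row-greedy (each truck in turn takes its cheapest remaining route) gives 503 km, worse by 177.
Swapping Car 91↔Car 44 (Car 91→Route 3 172 km, Car 44→Route 2 234 km) adds 225.
Checked against all permutations: 326 km is optimal.

Minimum total: 326 km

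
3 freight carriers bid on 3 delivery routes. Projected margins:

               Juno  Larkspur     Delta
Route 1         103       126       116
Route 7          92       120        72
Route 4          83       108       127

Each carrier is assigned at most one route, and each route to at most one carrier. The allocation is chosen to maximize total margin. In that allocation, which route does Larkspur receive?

Larkspur receives Route 7.

Treat this as an assignment problem: match each carrier to one route.
Optimal: Juno→Route 1 ($103k), Larkspur→Route 7 ($120k), Delta→Route 4 ($127k) — total 103+120+127 = $350k.
Max-entry greedy (repeatedly take the single best remaining cell) gives $345k, worse by 5.
Next-best assignment: Juno→Route 7, Larkspur→Route 1, Delta→Route 4 = $345k.
Swapping Delta↔Larkspur (Delta→Route 7 $72k, Larkspur→Route 4 $108k) loses 67.
Checked against all permutations: $350k is optimal.
Larkspur's own top route is Route 1 ($126k), but forcing Larkspur→Route 1 and reassigning the rest optimally gives only $345k — worse by 5.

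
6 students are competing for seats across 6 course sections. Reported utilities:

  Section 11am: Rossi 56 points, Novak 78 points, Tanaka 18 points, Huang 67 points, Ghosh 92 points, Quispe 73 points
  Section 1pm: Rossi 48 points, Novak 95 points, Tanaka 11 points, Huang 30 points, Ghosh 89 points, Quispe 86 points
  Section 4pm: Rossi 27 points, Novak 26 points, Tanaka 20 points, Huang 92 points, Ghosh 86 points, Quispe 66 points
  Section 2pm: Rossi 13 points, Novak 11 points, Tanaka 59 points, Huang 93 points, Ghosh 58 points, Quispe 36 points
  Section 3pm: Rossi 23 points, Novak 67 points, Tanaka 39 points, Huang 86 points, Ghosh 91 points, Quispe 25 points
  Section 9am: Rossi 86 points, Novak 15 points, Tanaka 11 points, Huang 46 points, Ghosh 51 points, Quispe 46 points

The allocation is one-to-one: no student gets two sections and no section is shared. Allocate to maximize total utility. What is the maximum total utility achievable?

Max total: 496 points

Treat this as an assignment problem: match each student to one section.
Optimal: Rossi→Section 9am (86 points), Novak→Section 1pm (95 points), Tanaka→Section 2pm (59 points), Huang→Section 4pm (92 points), Ghosh→Section 3pm (91 points), Quispe→Section 11am (73 points) — total 86+95+59+92+91+73 = 496 points.
Row-greedy (each student in turn takes its best remaining section) gives 449 points, worse by 47.
Every other assignment is strictly worse.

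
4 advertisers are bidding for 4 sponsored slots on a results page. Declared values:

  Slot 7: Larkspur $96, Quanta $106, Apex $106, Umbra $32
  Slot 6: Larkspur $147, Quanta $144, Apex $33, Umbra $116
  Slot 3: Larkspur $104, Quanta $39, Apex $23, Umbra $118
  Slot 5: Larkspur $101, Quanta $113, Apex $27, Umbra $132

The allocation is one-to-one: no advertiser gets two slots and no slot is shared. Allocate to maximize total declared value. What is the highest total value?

Optimal: Larkspur→Slot 3 ($104), Quanta→Slot 6 ($144), Apex→Slot 7 ($106), Umbra→Slot 5 ($132) — total 104+144+106+132 = $486.
Max-entry greedy (repeatedly take the single best remaining cell) gives $408, worse by 78.
Checked against all permutations: $486 is optimal.

Maximum total: $486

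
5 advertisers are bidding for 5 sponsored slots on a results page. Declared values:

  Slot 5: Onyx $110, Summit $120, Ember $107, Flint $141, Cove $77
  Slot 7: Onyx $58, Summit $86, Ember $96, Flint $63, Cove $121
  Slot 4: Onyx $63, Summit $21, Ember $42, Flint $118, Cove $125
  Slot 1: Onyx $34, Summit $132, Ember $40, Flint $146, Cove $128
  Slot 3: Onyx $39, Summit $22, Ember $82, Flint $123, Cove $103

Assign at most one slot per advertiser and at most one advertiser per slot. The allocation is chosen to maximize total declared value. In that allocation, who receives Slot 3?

Flint receives Slot 3.

Optimal: Onyx→Slot 5 ($110), Summit→Slot 1 ($132), Ember→Slot 7 ($96), Flint→Slot 3 ($123), Cove→Slot 4 ($125) — total 110+132+96+123+125 = $586.
Column-greedy (each slot in turn goes to its best remaining advertiser) gives $539, worse by 47.
Swapping Flint↔Cove (Flint→Slot 4 $118, Cove→Slot 3 $103) loses 27.
Checked against all permutations: $586 is optimal.
Flint's own top slot is Slot 1 ($146), but forcing Flint→Slot 1 and reassigning the rest optimally gives only $549 — worse by 37.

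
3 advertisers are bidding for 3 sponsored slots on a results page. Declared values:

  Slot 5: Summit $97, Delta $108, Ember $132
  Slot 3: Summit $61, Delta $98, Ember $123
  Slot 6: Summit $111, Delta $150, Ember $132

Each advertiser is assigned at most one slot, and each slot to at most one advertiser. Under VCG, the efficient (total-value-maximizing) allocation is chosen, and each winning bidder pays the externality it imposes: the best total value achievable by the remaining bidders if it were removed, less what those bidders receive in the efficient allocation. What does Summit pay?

Efficient allocation: Summit→Slot 5 ($97), Delta→Slot 6 ($150), Ember→Slot 3 ($123); total welfare W = $370.
Summit receives Slot 5 at value $97, so the others get W − 97 = $273.
Without Summit: best allocation of the remaining 2 bidders over all 3 slots is Delta→Slot 6 ($150), Ember→Slot 5 ($132), total $282.
VCG payment = (others' best without Summit) − (others' welfare with Summit) = 282 − 273 = $9.

Summit pays $9.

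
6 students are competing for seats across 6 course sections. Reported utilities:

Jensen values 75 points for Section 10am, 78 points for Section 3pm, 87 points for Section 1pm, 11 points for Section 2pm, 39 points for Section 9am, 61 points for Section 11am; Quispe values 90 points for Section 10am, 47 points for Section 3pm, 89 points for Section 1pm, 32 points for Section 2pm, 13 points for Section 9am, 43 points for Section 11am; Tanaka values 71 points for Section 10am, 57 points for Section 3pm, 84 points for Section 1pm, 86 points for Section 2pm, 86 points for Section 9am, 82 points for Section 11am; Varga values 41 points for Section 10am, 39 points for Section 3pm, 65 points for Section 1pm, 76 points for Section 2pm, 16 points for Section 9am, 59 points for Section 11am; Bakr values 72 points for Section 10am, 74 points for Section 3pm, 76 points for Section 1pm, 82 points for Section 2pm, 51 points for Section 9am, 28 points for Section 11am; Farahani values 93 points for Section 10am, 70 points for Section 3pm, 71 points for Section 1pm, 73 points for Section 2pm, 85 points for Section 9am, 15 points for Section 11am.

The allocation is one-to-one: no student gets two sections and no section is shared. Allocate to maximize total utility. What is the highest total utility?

Optimal: Jensen→Section 1pm (87 points), Quispe→Section 10am (90 points), Tanaka→Section 11am (82 points), Varga→Section 2pm (76 points), Bakr→Section 3pm (74 points), Farahani→Section 9am (85 points) — total 87+90+82+76+74+85 = 494 points.
Swapping Jensen↔Tanaka (Jensen→Section 11am 61 points, Tanaka→Section 1pm 84 points) loses 24.
Checked against all permutations: 494 points is optimal.

Max total: 494 points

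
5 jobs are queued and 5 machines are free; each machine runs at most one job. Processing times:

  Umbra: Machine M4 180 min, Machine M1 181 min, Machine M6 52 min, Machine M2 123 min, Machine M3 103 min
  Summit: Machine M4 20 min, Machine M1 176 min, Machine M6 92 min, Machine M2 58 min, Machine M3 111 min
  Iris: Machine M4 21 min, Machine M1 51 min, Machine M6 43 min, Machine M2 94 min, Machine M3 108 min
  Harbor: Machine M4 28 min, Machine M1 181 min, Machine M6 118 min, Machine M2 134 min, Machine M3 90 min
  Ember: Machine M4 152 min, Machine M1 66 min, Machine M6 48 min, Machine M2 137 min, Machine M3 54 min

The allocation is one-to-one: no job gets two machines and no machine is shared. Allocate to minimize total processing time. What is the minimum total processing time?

Treat this as an assignment problem: match each job to one machine.
Optimal: Umbra→Machine M6 (52 min), Summit→Machine M2 (58 min), Iris→Machine M1 (51 min), Harbor→Machine M4 (28 min), Ember→Machine M3 (54 min) — total 52+58+51+28+54 = 243 min.
Min-entry greedy (repeatedly take the single cheapest remaining cell) gives 421 min, worse by 178.
Swapping Harbor↔Iris (Harbor→Machine M1 181 min, Iris→Machine M4 21 min) adds 123.

Minimum total: 243 min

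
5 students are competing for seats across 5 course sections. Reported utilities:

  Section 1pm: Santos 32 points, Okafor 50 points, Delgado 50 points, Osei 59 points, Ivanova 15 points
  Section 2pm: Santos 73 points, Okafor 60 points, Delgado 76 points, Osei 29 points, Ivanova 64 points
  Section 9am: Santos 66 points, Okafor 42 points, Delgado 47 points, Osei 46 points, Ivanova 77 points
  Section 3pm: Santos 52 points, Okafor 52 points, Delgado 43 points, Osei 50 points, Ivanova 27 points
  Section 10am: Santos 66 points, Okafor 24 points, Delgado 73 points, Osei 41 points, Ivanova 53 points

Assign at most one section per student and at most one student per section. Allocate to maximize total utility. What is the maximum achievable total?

Optimal: Santos→Section 2pm (73 points), Okafor→Section 3pm (52 points), Delgado→Section 10am (73 points), Osei→Section 1pm (59 points), Ivanova→Section 9am (77 points) — total 73+52+73+59+77 = 334 points.
Column-greedy (each section in turn goes to its best remaining student) gives 288 points, worse by 46.

Maximum total: 334 points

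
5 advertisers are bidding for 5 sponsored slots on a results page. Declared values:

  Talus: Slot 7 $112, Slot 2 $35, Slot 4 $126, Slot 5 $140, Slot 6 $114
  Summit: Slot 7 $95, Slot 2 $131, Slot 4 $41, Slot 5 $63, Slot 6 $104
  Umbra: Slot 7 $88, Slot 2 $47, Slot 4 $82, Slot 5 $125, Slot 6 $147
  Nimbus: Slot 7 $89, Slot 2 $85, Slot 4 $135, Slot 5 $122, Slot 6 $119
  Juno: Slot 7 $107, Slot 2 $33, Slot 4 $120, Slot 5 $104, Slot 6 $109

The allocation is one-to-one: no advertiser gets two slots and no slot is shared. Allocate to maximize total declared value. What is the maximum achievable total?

This is the linear assignment problem.
Optimal: Talus→Slot 5 ($140), Summit→Slot 2 ($131), Umbra→Slot 6 ($147), Nimbus→Slot 4 ($135), Juno→Slot 7 ($107) — total 140+131+147+135+107 = $660.
Column-greedy (each slot in turn goes to its best remaining advertiser) gives $612, worse by 48.

Max total: $660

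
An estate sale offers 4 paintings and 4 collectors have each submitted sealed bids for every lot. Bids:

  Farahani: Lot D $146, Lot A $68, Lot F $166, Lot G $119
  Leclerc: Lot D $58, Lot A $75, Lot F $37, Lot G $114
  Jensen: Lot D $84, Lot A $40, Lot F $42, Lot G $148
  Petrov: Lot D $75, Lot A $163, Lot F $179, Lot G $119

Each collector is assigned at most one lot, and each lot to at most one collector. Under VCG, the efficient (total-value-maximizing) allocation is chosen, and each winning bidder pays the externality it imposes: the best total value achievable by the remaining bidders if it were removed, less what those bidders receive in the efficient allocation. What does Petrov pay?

Petrov pays $20.

Efficient allocation: Farahani→Lot D ($146), Leclerc→Lot A ($75), Jensen→Lot G ($148), Petrov→Lot F ($179); total welfare W = $548.
Petrov receives Lot F at value $179, so the others get W − 179 = $369.
Without Petrov: best allocation of the remaining 3 bidders over all 4 lots is Farahani→Lot F ($166), Leclerc→Lot A ($75), Jensen→Lot G ($148), total $389.
VCG payment = (others' best without Petrov) − (others' welfare with Petrov) = 389 − 369 = $20.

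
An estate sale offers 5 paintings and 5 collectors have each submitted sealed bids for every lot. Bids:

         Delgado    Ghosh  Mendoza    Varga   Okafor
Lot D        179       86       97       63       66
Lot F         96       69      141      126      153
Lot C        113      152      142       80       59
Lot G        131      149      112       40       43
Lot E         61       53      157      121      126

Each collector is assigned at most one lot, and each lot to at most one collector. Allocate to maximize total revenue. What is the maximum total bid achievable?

Max total: $744

Optimal: Delgado→Lot D ($179), Ghosh→Lot G ($149), Mendoza→Lot C ($142), Varga→Lot E ($121), Okafor→Lot F ($153) — total 179+149+142+121+153 = $744.
Max-entry greedy (repeatedly take the single best remaining cell) gives $681, worse by 63.
Next-best assignment: Delgado→Lot D, Ghosh→Lot G, Mendoza→Lot C, Varga→Lot F, Okafor→Lot E = $722.
Swapping Delgado↔Ghosh (Delgado→Lot G $131, Ghosh→Lot D $86) loses 111.
No other one-to-one assignment exceeds $744.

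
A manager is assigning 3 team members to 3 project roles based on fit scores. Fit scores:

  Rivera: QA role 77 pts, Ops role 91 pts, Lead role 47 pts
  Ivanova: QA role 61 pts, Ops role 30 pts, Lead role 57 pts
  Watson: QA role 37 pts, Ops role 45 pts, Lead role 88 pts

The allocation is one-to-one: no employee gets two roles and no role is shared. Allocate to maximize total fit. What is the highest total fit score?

Maximum total: 240 pts

Optimal: Rivera→Ops role (91 pts), Ivanova→QA role (61 pts), Watson→Lead role (88 pts) — total 91+61+88 = 240 pts.
Next-best assignment: Rivera→QA role, Ivanova→Ops role, Watson→Lead role = 195 pts.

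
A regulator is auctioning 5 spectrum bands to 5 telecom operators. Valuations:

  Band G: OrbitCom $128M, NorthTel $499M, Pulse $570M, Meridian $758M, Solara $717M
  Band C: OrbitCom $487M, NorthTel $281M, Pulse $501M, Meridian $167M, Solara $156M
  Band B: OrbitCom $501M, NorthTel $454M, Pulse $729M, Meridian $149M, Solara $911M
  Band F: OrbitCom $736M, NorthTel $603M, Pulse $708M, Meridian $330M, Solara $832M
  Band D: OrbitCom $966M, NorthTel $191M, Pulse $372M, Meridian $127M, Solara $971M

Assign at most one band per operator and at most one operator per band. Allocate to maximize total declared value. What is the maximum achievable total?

Max total: $3739M

Optimal: OrbitCom→Band D ($966M), NorthTel→Band F ($603M), Pulse→Band C ($501M), Meridian→Band G ($758M), Solara→Band B ($911M) — total 966+603+501+758+911 = $3739M.
Column-greedy (each band in turn goes to its best remaining operator) gives $3097M, worse by 642.
Swapping NorthTel↔Solara (NorthTel→Band B $454M, Solara→Band F $832M) loses 228.
Every other assignment is strictly worse.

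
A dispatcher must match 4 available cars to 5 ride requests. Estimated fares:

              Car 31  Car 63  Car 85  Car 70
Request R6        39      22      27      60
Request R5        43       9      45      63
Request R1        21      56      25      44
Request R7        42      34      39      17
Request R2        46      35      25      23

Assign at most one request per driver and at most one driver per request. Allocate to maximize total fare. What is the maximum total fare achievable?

Maximum total: $207

This is a one-to-one assignment (maximum-weight bipartite matching).
Optimal: Car 31→Request R2 ($46), Car 63→Request R1 ($56), Car 85→Request R5 ($45), Car 70→Request R6 ($60) — total 46+56+45+60 = $207.
Max-entry greedy (repeatedly take the single best remaining cell) gives $204, worse by 3.
Every other assignment is strictly worse.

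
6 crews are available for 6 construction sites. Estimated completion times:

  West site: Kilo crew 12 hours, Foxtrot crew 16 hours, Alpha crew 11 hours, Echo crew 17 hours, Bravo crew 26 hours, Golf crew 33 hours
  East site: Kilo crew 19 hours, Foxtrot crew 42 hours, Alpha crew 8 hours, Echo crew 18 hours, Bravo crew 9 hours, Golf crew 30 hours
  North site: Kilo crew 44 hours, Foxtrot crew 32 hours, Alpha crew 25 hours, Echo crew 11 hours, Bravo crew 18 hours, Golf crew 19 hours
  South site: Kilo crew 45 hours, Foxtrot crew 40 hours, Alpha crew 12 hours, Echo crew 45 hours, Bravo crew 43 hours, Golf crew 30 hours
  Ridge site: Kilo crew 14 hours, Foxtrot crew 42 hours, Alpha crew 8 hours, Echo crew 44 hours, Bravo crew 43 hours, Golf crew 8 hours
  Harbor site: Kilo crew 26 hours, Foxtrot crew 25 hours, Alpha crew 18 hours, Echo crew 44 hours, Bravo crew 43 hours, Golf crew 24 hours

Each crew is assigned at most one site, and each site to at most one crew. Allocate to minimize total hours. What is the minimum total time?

This is a one-to-one assignment (minimum-cost bipartite matching).
Optimal: Kilo crew→West site (12 hours), Foxtrot crew→Harbor site (25 hours), Alpha crew→South site (12 hours), Echo crew→North site (11 hours), Bravo crew→East site (9 hours), Golf crew→Ridge site (8 hours) — total 12+25+12+11+9+8 = 77 hours.
Min-entry greedy (repeatedly take the single cheapest remaining cell) gives 107 hours, worse by 30.

Min total: 77 hours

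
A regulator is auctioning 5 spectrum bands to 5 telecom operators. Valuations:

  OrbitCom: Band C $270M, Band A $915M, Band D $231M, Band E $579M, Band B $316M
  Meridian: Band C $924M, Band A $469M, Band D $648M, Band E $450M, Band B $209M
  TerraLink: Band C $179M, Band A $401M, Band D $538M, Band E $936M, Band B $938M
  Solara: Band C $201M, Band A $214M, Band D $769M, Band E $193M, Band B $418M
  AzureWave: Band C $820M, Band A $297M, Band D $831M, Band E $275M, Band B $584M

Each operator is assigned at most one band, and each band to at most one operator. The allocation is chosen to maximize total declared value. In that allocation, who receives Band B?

This is a one-to-one assignment (maximum-weight bipartite matching).
Optimal: OrbitCom→Band A ($915M), Meridian→Band C ($924M), TerraLink→Band E ($936M), Solara→Band D ($769M), AzureWave→Band B ($584M) — total 915+924+936+769+584 = $4128M.
Row-greedy (each operator in turn takes its best remaining band) gives $3821M, worse by 307.
Next-best assignment: OrbitCom→Band A, Meridian→Band C, TerraLink→Band E, Solara→Band B, AzureWave→Band D = $4024M.
AzureWave's own top band is Band D ($831M), but forcing AzureWave→Band D and reassigning the rest optimally gives only $4024M — worse by 104.

AzureWave receives Band B.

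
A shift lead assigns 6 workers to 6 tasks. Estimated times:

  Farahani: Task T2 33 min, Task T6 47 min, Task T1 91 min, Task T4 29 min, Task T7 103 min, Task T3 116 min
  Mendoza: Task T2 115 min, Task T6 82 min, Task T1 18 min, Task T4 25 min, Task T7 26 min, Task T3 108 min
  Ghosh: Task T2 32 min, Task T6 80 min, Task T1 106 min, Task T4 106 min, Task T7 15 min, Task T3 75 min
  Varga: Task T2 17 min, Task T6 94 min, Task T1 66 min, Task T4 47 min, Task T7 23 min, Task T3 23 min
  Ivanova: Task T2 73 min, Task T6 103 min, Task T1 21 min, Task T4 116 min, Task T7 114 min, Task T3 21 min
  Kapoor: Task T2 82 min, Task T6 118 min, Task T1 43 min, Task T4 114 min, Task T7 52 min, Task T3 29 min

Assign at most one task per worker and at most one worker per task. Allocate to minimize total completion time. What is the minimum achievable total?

Min total: 154 min

Optimal: Farahani→Task T6 (47 min), Mendoza→Task T4 (25 min), Ghosh→Task T7 (15 min), Varga→Task T2 (17 min), Ivanova→Task T1 (21 min), Kapoor→Task T3 (29 min) — total 47+25+15+17+21+29 = 154 min.
Next-best assignment: Farahani→Task T6, Mendoza→Task T4, Ghosh→Task T7, Varga→Task T2, Ivanova→Task T3, Kapoor→Task T1 = 168 min.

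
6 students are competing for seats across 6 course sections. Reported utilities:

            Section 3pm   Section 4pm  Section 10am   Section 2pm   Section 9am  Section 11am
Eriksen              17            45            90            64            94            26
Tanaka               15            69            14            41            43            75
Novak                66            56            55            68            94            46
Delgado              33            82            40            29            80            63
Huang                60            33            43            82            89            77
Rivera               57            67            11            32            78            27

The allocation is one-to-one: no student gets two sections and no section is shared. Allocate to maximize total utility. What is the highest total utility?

This is the linear assignment problem.
Optimal: Eriksen→Section 10am (90 points), Tanaka→Section 11am (75 points), Novak→Section 9am (94 points), Delgado→Section 4pm (82 points), Huang→Section 2pm (82 points), Rivera→Section 3pm (57 points) — total 90+75+94+82+82+57 = 480 points.
Row-greedy (each student in turn takes its best remaining section) gives 390 points, worse by 90.
Next-best assignment: Eriksen→Section 10am, Tanaka→Section 11am, Novak→Section 3pm, Delgado→Section 4pm, Huang→Section 2pm, Rivera→Section 9am = 473 points.

Max total: 480 points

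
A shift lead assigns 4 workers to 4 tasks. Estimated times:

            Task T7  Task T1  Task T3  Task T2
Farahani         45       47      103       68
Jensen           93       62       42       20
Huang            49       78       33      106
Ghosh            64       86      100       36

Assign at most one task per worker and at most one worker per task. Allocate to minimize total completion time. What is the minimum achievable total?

Optimal: Farahani→Task T1 (47 min), Jensen→Task T2 (20 min), Huang→Task T3 (33 min), Ghosh→Task T7 (64 min) — total 47+20+33+64 = 164 min.
Column-greedy (each task in turn goes to its cheapest remaining worker) gives 176 min, worse by 12.
Swapping Ghosh↔Huang (Ghosh→Task T3 100 min, Huang→Task T7 49 min) adds 52.

Minimum total: 164 min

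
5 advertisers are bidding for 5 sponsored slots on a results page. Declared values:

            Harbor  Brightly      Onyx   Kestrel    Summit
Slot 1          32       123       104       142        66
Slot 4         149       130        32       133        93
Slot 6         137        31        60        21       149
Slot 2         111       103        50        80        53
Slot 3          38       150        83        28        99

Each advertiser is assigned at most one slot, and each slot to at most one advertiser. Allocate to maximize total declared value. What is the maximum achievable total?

Maximum total: $647

Optimal: Harbor→Slot 2 ($111), Brightly→Slot 3 ($150), Onyx→Slot 1 ($104), Kestrel→Slot 4 ($133), Summit→Slot 6 ($149) — total 111+150+104+133+149 = $647.
Max-entry greedy (repeatedly take the single best remaining cell) gives $640, worse by 7.
Checked against all permutations: $647 is optimal.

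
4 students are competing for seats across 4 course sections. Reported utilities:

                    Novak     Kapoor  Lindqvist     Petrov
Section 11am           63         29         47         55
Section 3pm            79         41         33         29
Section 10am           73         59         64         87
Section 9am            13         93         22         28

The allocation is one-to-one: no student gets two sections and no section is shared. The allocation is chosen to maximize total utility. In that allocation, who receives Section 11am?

Optimal: Novak→Section 3pm (79 points), Kapoor→Section 9am (93 points), Lindqvist→Section 11am (47 points), Petrov→Section 10am (87 points) — total 79+93+47+87 = 306 points.
Column-greedy (each section in turn goes to its best remaining student) gives 213 points, worse by 93.
Every other assignment is strictly worse.
Lindqvist's own top section is Section 10am (64 points), but forcing Lindqvist→Section 10am and reassigning the rest optimally gives only 291 points — worse by 15.

Lindqvist receives Section 11am.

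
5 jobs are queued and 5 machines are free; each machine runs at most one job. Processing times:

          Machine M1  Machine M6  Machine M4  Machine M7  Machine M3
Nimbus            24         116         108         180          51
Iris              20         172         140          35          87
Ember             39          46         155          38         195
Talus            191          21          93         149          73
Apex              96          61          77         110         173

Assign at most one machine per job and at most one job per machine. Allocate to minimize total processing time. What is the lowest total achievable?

Minimum total: 207 min

Treat this as an assignment problem: match each job to one machine.
Optimal: Nimbus→Machine M3 (51 min), Iris→Machine M1 (20 min), Ember→Machine M7 (38 min), Talus→Machine M6 (21 min), Apex→Machine M4 (77 min) — total 51+20+38+21+77 = 207 min.
Row-greedy (each job in turn takes its cheapest remaining machine) gives 255 min, worse by 48.
Next-best assignment: Nimbus→Machine M3, Iris→Machine M7, Ember→Machine M1, Talus→Machine M6, Apex→Machine M4 = 223 min.
Checked against all permutations: 207 min is optimal.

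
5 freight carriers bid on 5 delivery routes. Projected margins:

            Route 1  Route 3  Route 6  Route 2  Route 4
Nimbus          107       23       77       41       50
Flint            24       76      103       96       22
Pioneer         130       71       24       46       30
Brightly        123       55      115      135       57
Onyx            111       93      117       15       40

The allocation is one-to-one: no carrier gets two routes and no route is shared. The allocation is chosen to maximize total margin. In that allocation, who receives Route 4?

Nimbus receives Route 4.

Optimal: Nimbus→Route 4 ($50k), Flint→Route 6 ($103k), Pioneer→Route 1 ($130k), Brightly→Route 2 ($135k), Onyx→Route 3 ($93k) — total 50+103+130+135+93 = $511k.
Next-best assignment: Nimbus→Route 4, Flint→Route 3, Pioneer→Route 1, Brightly→Route 2, Onyx→Route 6 = $508k.
Nimbus's own top route is Route 1 ($107k), but forcing Nimbus→Route 1 and reassigning the rest optimally gives only $468k — worse by 43.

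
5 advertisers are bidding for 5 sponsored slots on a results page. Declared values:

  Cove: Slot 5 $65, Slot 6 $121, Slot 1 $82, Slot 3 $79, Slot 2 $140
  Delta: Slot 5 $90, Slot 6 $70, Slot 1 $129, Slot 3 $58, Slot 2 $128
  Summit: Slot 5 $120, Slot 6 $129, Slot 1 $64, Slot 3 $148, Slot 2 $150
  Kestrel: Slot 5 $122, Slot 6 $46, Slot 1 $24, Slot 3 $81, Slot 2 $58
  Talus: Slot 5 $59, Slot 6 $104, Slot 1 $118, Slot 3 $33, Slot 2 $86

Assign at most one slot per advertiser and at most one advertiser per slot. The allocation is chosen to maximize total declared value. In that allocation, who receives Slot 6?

Talus receives Slot 6.

Optimal: Cove→Slot 2 ($140), Delta→Slot 1 ($129), Summit→Slot 3 ($148), Kestrel→Slot 5 ($122), Talus→Slot 6 ($104) — total 140+129+148+122+104 = $643.
Column-greedy (each slot in turn goes to its best remaining advertiser) gives $545, worse by 98.
Next-best assignment: Cove→Slot 6, Delta→Slot 2, Summit→Slot 3, Kestrel→Slot 5, Talus→Slot 1 = $637.
Swapping Cove↔Kestrel (Cove→Slot 5 $65, Kestrel→Slot 2 $58) loses 139.
No other one-to-one assignment exceeds $643.
Talus's own top slot is Slot 1 ($118), but forcing Talus→Slot 1 and reassigning the rest optimally gives only $637 — worse by 6.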